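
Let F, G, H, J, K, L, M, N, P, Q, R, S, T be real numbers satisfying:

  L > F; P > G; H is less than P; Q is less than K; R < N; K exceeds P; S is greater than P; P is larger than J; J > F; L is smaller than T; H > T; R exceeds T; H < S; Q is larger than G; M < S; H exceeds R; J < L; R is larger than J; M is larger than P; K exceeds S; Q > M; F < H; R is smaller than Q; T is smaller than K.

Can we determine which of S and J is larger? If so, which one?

S

The relevant relations are J < L; L < T; T < R; R < H; H < P; P < M; M < S.
Chaining these gives J < L < T < R < H < P < M < S.
So S is larger.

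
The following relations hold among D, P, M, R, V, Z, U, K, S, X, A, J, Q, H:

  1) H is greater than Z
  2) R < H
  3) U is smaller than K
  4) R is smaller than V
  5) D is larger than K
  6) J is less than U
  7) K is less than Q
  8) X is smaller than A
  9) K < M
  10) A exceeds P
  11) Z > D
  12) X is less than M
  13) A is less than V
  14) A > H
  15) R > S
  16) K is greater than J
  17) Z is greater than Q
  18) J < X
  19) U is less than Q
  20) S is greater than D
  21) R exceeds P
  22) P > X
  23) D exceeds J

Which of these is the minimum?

J

Chaining upward from J: directly above it, U, X, K, D; then P, Q, S, Z, M, A; then R, H, V.
That covers every other element, and nothing is given below J, so J is the minimum.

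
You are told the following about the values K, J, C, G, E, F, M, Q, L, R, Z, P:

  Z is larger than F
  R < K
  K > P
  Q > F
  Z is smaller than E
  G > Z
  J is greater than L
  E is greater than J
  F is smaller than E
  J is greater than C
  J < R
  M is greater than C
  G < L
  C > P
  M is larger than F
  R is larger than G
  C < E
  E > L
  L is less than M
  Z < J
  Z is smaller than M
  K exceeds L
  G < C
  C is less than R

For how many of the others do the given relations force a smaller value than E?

From E the given relations immediately reach F, Z, C, L, J.
From those, P, G — 7 in total.
No other element is forced below E by the given relations, so the count is 7.

7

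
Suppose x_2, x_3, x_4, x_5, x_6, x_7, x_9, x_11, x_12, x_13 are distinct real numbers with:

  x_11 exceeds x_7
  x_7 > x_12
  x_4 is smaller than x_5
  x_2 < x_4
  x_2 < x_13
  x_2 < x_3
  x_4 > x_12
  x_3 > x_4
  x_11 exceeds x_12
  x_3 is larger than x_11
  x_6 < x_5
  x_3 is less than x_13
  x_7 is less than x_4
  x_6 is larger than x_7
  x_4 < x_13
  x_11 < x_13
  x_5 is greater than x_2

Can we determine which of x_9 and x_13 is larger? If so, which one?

undetermined

Following every chain through x_9: nothing is chained to x_9.
x_13 is not reached, and no chain runs the other way from x_13 to x_9.
So the given relations leave the order of x_9 and x_13 undetermined.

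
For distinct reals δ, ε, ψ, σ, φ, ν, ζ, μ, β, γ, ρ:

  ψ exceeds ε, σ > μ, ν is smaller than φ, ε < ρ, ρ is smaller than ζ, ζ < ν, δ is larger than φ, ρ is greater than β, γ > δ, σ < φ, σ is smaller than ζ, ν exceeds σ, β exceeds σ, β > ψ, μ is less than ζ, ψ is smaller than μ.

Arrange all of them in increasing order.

ε < ψ < μ < σ < β < ρ < ζ < ν < φ < δ < γ

Nothing is placed below ε, so it is least; from there ε < ψ; ψ < μ; μ < σ; σ < β; β < ρ; ρ < ζ; ζ < ν; ν < φ; φ < δ; δ < γ, each given directly.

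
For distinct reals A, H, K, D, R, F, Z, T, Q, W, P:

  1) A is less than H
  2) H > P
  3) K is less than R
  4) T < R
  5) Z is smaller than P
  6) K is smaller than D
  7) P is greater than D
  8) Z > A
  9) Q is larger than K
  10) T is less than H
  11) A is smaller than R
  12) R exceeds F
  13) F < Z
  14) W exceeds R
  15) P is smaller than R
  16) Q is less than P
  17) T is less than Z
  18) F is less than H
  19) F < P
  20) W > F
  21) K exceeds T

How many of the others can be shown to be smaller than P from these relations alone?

7

The elements the relations force below P are F, T, K, A, D, Z, Q — no chain reaches any other.
That is 7.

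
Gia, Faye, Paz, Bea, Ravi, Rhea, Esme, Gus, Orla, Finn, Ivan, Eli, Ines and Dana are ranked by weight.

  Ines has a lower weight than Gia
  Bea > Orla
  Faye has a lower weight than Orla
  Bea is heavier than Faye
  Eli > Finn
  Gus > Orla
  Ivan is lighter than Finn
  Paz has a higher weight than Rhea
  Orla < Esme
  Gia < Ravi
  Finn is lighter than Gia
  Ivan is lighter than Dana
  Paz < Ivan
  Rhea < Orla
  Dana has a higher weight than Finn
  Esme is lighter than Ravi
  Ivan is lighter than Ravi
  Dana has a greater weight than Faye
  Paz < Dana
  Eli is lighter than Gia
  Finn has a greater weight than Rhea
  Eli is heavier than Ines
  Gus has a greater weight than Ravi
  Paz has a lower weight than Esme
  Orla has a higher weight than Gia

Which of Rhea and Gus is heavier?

Gus

Rhea < Paz < Ivan < Finn < Eli < Gia < Orla < Esme < Ravi < Gus, by transitivity through Paz, Ivan, Finn, Eli, Gia, Orla, Esme, Ravi.
So Rhea < Gus; Gus is the heavier of the two.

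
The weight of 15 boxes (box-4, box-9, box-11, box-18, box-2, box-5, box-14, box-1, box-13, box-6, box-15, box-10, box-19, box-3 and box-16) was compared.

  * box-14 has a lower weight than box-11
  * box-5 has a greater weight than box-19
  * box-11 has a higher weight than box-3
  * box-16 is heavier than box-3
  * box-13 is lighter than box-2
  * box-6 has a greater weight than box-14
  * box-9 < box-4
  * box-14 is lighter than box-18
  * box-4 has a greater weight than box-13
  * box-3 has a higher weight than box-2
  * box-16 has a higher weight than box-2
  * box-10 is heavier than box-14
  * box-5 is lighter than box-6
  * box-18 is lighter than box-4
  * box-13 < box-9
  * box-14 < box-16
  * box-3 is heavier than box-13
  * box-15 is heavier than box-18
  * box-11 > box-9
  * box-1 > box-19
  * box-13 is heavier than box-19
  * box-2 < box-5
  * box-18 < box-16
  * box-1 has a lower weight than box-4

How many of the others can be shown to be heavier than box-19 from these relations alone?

10

From box-19 the given relations immediately reach box-13, box-5, box-1.
From those, box-2, box-3, box-9, box-4, box-6 — 8 in total.
From those, box-11, box-16 — 10 in total.
No other element is forced above box-19 by the given relations, so the count is 10.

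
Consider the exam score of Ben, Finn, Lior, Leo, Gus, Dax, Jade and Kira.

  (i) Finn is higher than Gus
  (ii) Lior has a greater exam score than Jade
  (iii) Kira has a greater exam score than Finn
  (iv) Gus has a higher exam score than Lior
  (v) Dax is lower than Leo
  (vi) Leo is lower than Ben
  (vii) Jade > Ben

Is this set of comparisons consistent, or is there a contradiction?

consistent

Every relation is compatible with Dax < Leo < Ben < Jade < Lior < Gus < Finn < Kira; the set is consistent.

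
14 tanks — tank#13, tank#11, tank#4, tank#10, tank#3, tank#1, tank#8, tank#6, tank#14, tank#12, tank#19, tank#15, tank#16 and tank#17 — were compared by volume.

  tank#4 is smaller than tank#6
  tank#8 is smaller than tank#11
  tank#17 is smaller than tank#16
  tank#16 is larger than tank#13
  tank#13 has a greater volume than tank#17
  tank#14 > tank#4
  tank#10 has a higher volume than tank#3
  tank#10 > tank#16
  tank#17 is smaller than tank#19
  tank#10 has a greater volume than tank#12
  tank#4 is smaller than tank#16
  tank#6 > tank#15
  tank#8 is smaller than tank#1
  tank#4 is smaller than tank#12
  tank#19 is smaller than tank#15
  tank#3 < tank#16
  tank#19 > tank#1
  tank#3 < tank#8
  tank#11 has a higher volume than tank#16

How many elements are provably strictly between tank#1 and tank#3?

1

Chaining upward from tank#3 reaches: tank#8, tank#16, tank#19, tank#10, tank#15, tank#11, tank#6.
Chaining downward from tank#1 reaches: tank#8.
Strictly between tank#3 and tank#1 are those in both lists: tank#8 — 1 element.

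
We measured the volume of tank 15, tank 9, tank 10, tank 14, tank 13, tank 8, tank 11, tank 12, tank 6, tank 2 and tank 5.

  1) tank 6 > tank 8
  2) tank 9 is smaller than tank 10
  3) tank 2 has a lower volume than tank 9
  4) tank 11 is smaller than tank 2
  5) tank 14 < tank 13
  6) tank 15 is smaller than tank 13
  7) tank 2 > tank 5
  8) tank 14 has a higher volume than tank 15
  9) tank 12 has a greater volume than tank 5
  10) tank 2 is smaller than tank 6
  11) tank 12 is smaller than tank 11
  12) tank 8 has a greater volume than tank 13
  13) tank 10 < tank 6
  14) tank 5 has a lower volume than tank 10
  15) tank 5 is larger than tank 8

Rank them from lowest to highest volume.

Nothing is placed below tank 15, so it is least; from there tank 15 < tank 14; tank 14 < tank 13; tank 13 < tank 8; tank 8 < tank 5; tank 5 < tank 12; tank 12 < tank 11; tank 11 < tank 2; tank 2 < tank 9; tank 9 < tank 10; tank 10 < tank 6, each given directly.

tank 15 < tank 14 < tank 13 < tank 8 < tank 5 < tank 12 < tank 11 < tank 2 < tank 9 < tank 10 < tank 6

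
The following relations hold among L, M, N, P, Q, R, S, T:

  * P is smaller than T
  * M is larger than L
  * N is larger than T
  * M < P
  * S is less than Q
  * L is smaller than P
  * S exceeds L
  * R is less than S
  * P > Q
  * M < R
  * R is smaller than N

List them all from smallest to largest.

L < M < R < S < Q < P < T < N

The consecutive links are each given: L < M; M < R; R < S; S < Q; Q < P; P < T; T < N.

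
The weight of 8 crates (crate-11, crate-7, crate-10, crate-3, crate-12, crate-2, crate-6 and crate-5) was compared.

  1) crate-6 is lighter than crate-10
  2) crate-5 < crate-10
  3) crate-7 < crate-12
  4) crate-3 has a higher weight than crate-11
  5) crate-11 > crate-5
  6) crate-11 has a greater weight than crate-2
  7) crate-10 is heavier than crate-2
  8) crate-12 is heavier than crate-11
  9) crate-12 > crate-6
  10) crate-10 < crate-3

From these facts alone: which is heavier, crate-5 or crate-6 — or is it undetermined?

undetermined

Following every chain through crate-6: above crate-6 we get crate-12, crate-10, crate-3.
crate-5 is not reached, and no chain runs the other way from crate-5 to crate-6.
So the given relations leave the order of crate-6 and crate-5 undetermined.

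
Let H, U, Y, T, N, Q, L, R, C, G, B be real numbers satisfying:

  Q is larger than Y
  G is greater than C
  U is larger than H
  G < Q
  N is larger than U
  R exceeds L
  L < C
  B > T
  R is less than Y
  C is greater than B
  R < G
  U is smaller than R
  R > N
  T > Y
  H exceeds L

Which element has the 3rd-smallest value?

U

The consecutive relations fix a unique order: L < H < U < N < R < Y < T < B < C < G < Q.
The 3rd smallest is U.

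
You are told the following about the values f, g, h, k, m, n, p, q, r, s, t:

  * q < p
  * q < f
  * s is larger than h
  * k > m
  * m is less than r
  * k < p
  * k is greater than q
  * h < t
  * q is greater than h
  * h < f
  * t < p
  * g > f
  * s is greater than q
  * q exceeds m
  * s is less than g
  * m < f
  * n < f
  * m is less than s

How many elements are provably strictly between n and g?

1

Chaining upward from n reaches: f.
Chaining downward from g reaches: h, m, q, s, f.
Strictly between n and g are those in both lists: f — 1 element.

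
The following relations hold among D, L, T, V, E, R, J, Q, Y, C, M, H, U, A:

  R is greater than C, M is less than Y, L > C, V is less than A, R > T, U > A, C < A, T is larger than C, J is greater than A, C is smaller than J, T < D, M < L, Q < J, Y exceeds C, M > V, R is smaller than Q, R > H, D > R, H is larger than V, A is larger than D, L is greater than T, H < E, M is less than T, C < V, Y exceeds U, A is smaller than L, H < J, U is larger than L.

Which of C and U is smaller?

C

Link the given pairs in sequence: C < V; V < H; H < R; R < D; D < A; A < L; L < U.
Chaining these gives C < V < H < R < D < A < L < U.
So C < U; C is the smaller of the two.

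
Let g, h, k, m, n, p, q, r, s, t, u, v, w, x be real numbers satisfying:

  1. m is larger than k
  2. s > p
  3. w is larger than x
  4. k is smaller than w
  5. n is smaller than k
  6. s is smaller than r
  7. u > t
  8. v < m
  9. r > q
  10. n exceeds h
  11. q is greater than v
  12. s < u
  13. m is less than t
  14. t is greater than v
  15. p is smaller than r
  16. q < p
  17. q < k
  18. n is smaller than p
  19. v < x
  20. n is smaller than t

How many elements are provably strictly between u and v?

6

Chaining upward from v reaches: q, p, s, x, r, k, w, m, t.
Chaining downward from u reaches: h, n, q, p, s, k, m, t.
Strictly between v and u are those in both lists: q, p, s, k, m, t — 6 elements.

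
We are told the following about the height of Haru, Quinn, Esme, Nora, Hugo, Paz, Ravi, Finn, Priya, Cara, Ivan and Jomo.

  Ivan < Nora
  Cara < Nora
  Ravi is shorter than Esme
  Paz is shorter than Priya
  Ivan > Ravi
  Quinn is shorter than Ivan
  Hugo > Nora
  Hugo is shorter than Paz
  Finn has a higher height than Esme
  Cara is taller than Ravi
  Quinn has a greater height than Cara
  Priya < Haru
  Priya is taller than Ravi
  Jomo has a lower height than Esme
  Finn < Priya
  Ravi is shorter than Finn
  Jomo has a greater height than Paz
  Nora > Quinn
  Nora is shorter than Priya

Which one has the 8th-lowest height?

Jomo

The consecutive relations fix a unique order: Ravi < Cara < Quinn < Ivan < Nora < Hugo < Paz < Jomo < Esme < Finn < Priya < Haru.
Counting 8 from the smallest end gives Jomo.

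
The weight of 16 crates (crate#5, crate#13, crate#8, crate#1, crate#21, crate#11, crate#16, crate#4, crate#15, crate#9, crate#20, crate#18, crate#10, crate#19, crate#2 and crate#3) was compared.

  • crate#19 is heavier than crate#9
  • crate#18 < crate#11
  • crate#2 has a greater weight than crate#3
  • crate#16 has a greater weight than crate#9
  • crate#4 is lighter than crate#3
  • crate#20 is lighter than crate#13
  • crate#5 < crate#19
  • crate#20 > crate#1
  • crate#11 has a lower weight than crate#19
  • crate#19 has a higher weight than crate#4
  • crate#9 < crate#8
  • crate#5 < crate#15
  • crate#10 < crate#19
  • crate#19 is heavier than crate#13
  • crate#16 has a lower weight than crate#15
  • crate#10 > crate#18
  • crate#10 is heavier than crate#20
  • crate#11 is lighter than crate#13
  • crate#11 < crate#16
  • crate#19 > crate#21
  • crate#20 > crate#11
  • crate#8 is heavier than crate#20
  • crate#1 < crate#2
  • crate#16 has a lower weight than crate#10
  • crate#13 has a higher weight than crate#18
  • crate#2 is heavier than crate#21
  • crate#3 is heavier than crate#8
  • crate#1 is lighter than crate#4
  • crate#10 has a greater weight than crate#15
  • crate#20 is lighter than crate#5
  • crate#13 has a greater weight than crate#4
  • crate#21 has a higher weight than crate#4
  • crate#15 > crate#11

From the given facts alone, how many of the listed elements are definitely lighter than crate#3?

From crate#3 the given relations immediately reach crate#4, crate#8.
From those, crate#9, crate#1, crate#20 — 5 in total.
From those, crate#11 — 6 in total.
From those, crate#18 — 7 in total.
Nothing else is reachable below crate#3; 7 in all.

7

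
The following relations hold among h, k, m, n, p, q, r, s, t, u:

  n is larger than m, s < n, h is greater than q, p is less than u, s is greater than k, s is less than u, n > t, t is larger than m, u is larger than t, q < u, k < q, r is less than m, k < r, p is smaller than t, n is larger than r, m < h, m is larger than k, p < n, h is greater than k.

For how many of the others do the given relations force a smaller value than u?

7

Directly below u: s, q, p, t.
One step further: k, m (6 so far).
One step further: r (7 so far).
No other element is forced below u by the given relations, so the count is 7.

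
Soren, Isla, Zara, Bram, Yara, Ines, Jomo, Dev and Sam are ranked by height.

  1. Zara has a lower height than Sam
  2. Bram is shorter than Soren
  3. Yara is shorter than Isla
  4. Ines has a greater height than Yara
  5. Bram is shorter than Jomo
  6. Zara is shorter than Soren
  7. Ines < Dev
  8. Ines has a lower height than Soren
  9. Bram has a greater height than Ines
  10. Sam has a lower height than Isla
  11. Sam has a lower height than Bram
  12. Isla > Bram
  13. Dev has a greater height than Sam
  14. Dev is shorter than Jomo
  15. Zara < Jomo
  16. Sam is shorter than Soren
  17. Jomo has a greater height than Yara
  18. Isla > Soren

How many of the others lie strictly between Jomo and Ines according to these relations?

Chaining upward from Ines reaches: Bram, Soren, Dev, Isla.
Chaining downward from Jomo reaches: Zara, Sam, Yara, Bram, Dev.
Strictly between Ines and Jomo are those in both lists: Bram, Dev — 2 elements.

2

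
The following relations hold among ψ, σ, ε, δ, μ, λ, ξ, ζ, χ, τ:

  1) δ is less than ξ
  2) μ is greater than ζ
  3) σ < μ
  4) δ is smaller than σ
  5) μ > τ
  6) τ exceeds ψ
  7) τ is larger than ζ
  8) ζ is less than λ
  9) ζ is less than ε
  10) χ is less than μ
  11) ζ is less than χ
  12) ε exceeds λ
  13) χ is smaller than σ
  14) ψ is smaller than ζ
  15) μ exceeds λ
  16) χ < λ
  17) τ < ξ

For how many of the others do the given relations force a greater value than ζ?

From ζ the given relations immediately reach χ, λ, τ, ε, μ.
From those, ξ, σ — 7 in total.
Nothing else is reachable above ζ; 7 in all.

7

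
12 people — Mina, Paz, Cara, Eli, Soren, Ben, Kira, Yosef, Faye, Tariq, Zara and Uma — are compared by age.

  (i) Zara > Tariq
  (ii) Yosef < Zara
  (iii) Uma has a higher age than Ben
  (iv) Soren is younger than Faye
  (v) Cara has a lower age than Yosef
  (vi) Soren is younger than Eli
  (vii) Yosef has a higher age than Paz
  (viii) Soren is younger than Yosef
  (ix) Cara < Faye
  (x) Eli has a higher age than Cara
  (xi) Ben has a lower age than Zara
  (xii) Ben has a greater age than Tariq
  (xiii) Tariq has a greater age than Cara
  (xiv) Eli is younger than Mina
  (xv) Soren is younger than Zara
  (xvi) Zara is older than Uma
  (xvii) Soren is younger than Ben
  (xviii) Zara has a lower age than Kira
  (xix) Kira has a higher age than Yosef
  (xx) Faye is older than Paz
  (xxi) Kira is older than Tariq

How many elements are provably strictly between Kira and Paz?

2

Chaining upward from Paz reaches: Yosef, Zara, Faye.
Chaining downward from Kira reaches: Cara, Soren, Tariq, Ben, Yosef, Uma, Zara.
Strictly between Paz and Kira are those in both lists: Yosef, Zara — 2 elements.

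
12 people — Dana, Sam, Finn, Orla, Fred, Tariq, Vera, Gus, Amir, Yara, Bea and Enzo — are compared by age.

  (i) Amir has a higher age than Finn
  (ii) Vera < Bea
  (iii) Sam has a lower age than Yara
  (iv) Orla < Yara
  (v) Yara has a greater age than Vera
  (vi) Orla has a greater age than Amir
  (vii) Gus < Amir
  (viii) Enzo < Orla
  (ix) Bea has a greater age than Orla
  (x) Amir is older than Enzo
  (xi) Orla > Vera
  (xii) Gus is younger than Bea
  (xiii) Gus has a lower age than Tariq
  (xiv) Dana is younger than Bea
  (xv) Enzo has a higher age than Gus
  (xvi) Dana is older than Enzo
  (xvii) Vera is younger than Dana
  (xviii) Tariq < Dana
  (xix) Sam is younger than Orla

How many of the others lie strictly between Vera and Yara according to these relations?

1

The relations place Vera below Yara. An element lies strictly between them when it is forced above Vera and also forced below Yara.
Above Vera: {Dana, Orla, Bea}. Below Yara: {Gus, Enzo, Finn, Amir, Sam, Orla}.
Intersection: {Orla} — 1.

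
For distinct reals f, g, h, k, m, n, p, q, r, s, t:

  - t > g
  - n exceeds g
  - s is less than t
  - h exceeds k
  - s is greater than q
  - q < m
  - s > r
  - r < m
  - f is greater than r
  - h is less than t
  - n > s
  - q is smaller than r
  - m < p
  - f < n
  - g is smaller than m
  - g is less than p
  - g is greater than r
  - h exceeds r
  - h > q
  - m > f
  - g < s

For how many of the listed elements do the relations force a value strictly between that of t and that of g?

1

The relations place g below t. An element lies strictly between them when it is forced above g and also forced below t.
Above g: {m, p, s, n}. Below t: {q, r, k, h, s}.
Intersection: {s} — 1.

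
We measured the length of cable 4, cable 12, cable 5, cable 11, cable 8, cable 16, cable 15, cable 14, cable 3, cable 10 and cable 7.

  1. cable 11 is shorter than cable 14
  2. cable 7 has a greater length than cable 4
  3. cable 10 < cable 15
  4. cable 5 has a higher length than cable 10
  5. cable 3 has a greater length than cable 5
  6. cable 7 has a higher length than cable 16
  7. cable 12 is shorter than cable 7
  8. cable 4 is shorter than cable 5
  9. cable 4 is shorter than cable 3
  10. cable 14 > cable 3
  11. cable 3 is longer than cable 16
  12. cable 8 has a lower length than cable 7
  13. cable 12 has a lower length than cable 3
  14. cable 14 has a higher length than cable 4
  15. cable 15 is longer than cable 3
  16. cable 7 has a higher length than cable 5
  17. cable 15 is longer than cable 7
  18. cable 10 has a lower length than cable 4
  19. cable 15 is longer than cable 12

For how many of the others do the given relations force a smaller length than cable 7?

The elements the relations force below cable 7 are cable 10, cable 4, cable 8, cable 12, cable 16, cable 5 — no chain reaches any other.
That is 6.

6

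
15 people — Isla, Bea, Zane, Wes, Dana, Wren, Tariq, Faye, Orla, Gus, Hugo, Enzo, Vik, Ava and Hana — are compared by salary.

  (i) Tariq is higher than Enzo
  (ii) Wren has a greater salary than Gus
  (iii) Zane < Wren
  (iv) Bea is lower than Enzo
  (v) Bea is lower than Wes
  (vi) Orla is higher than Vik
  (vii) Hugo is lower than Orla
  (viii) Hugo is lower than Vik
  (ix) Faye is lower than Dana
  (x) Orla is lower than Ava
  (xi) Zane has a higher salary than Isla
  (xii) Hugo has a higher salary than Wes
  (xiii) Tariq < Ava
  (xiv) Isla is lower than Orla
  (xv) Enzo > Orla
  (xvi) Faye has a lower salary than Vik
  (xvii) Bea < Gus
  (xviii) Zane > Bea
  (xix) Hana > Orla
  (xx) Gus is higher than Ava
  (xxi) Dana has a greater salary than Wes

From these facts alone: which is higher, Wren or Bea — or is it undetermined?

Wren

Following the relations from Bea: Bea < Enzo < Tariq < Ava < Gus < Wren.
So Wren is higher.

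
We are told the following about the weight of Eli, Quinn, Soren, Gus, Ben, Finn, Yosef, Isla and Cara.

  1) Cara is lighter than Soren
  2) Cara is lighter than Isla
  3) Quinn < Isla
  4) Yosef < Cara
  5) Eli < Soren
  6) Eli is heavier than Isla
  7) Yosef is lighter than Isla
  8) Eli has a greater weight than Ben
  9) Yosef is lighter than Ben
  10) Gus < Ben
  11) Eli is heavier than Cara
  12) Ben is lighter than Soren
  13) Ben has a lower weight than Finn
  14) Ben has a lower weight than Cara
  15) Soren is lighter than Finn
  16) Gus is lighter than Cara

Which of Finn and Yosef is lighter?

Chaining the given relations: Yosef < Ben < Cara < Isla < Eli < Soren < Finn.
So Yosef < Finn; Yosef is the lighter of the two.

Yosef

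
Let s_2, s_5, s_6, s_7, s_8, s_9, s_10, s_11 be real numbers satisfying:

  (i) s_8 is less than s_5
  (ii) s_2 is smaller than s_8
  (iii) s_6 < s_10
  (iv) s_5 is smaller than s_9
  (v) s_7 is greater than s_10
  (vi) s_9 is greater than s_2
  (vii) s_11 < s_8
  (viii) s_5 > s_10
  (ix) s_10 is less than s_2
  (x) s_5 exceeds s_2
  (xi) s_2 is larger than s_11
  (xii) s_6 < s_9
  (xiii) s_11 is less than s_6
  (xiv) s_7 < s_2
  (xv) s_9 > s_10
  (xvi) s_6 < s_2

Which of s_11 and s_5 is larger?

Chaining the given relations: s_11 < s_6 < s_10 < s_7 < s_2 < s_8 < s_5.
So s_11 < s_5; s_5 is the larger of the two.

s_5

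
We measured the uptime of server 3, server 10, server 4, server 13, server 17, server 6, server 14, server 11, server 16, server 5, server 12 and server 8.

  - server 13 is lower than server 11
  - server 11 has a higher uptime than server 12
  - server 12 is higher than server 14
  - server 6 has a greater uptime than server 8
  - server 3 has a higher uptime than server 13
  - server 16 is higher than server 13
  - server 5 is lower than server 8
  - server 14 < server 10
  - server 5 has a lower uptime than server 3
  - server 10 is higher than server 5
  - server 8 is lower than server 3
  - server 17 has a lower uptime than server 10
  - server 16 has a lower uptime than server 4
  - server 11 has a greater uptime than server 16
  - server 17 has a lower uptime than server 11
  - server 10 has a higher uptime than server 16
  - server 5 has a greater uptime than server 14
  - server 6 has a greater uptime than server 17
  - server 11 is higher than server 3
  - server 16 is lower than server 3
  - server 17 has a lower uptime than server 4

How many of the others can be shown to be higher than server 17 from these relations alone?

4

The elements the relations force above server 17 are server 4, server 10, server 6, server 11 — no chain reaches any other.
That is 4.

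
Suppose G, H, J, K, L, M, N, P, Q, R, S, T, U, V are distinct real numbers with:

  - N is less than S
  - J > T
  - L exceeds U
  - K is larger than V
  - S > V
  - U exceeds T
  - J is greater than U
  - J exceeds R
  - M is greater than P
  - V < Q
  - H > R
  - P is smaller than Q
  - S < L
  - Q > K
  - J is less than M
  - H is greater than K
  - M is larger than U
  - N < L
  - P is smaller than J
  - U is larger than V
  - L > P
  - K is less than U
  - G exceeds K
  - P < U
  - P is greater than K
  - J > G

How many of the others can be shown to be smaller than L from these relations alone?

Directly below L: N, P, S, U.
One step further: V, T, K (7 so far).
Nothing else is reachable below L; 7 in all.

7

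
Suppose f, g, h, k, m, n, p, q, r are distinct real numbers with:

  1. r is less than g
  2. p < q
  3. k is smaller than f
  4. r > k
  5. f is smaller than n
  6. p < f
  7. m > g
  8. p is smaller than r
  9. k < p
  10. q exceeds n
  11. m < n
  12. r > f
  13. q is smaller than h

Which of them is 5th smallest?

g

The consecutive relations fix a unique order: k < p < f < r < g < m < n < q < h.
Counting 5 from the smallest end gives g.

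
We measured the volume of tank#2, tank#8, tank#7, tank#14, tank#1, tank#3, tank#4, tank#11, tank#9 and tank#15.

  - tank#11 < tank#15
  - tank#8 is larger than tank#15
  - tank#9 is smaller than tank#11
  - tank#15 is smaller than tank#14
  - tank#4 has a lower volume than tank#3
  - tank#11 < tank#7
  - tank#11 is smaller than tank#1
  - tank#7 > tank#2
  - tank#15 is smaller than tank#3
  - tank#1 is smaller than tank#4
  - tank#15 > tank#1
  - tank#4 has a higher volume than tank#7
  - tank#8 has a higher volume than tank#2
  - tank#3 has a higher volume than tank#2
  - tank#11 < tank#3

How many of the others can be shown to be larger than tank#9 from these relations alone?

Directly above tank#9: tank#11.
One step further: tank#1, tank#7, tank#15, tank#3 (5 so far).
One step further: tank#4, tank#8, tank#14 (8 so far).
Nothing else is reachable above tank#9; 8 in all.

8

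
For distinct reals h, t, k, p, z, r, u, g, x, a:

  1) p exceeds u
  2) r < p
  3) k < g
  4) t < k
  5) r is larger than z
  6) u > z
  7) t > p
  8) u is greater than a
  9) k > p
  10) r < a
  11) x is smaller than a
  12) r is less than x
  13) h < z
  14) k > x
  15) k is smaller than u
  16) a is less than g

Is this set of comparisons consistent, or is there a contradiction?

inconsistent

We have k < u stated directly, yet also u < p < t < k by chaining the others — so u < k. Contradiction.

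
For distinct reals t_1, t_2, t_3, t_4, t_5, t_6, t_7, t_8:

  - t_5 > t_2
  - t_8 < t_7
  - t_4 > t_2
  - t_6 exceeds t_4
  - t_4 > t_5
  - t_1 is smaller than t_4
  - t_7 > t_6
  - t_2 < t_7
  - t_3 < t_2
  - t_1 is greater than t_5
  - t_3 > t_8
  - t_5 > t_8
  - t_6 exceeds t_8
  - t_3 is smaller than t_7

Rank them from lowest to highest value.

Each adjacent pair is fixed by a given relation: t_8 < t_3; t_3 < t_2; t_2 < t_5; t_5 < t_1; t_1 < t_4; t_4 < t_6; t_6 < t_7. Chaining them end to end gives the full order.

t_8 < t_3 < t_2 < t_5 < t_1 < t_4 < t_6 < t_7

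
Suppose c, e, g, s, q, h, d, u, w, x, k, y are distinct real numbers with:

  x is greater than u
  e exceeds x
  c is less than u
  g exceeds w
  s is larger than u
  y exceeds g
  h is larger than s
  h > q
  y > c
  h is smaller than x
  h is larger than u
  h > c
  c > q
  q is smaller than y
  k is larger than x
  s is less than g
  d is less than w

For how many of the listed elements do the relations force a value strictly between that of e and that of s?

The relations place s below e. An element lies strictly between them when it is forced above s and also forced below e.
Above s: {g, h, x, k, y}. Below e: {q, c, u, h, x}.
Intersection: {h, x} — 2.

2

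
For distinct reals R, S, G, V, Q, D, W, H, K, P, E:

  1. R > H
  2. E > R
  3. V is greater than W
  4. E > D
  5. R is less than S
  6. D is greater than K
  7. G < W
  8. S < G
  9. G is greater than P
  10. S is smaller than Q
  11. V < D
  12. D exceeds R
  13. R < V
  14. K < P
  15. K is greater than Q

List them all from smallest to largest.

The consecutive links are each given: H < R; R < S; S < Q; Q < K; K < P; P < G; G < W; W < V; V < D; D < E.

H < R < S < Q < K < P < G < W < V < D < E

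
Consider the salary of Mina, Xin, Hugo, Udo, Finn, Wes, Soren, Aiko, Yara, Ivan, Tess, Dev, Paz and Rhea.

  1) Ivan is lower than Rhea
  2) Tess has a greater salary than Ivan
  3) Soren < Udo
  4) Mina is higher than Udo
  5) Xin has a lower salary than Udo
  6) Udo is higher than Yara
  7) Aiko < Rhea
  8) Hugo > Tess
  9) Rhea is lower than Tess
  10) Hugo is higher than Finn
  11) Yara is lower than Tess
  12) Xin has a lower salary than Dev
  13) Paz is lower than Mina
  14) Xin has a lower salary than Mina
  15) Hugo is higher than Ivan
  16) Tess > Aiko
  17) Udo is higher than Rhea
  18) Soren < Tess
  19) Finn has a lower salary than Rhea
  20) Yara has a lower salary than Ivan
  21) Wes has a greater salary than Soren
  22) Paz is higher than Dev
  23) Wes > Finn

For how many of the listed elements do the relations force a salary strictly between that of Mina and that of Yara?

3

The relations place Yara below Mina. An element lies strictly between them when it is forced above Yara and also forced below Mina.
Above Yara: {Ivan, Rhea, Tess, Hugo, Udo}. Below Mina: {Finn, Aiko, Soren, Xin, Dev, Ivan, Rhea, Udo, Paz}.
Intersection: {Ivan, Rhea, Udo} — 3.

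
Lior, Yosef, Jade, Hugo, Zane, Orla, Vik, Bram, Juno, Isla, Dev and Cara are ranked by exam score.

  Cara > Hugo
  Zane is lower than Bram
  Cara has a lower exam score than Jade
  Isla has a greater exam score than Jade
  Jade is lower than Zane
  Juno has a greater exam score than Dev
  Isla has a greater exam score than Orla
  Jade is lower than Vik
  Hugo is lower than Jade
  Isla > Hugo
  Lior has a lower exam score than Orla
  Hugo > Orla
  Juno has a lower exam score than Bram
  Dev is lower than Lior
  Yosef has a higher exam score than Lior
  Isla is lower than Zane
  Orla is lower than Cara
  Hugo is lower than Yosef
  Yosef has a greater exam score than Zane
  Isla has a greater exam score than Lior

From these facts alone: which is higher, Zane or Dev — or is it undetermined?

Dev < Lior < Orla < Hugo < Cara < Jade < Isla < Zane, by transitivity through Lior, Orla, Hugo, Cara, Jade, Isla.
So Zane is higher.

Zane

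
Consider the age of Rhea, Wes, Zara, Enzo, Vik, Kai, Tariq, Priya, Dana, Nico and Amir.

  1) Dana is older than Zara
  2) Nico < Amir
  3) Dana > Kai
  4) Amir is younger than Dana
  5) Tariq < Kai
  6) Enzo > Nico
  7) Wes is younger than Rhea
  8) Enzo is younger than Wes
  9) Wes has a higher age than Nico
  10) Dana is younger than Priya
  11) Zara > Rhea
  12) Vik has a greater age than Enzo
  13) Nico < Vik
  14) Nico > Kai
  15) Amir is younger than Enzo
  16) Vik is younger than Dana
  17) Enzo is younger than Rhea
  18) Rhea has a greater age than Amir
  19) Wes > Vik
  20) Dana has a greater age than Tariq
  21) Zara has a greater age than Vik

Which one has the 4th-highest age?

Rhea

The consecutive relations fix a unique order: Tariq < Kai < Nico < Amir < Enzo < Vik < Wes < Rhea < Zara < Dana < Priya.
The 4th largest is Rhea.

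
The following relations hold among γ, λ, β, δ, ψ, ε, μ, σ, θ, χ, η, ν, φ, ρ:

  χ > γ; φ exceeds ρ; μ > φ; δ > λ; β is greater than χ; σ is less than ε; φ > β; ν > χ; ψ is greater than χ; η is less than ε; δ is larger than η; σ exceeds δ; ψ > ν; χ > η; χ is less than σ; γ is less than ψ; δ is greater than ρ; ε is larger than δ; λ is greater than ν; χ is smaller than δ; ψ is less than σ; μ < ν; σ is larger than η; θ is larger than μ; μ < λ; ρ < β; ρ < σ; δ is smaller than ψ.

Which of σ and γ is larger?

σ

γ < χ and χ < β give γ < β.
Then β < φ extends the chain to φ.
Then φ < μ extends the chain to μ.
Then μ < ν extends the chain to ν.
With ν < λ: γ < χ < β < φ < μ < ν < λ.
With λ < δ: γ < χ < β < φ < μ < ν < λ < δ.
With δ < σ: γ < χ < β < φ < μ < ν < λ < δ < σ.
So γ < σ; σ is the larger of the two.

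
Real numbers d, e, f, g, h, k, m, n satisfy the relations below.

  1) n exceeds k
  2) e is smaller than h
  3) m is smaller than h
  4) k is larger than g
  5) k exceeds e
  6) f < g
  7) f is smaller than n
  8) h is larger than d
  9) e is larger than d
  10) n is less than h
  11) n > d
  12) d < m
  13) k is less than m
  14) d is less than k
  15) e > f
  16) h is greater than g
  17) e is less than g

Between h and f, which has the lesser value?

Link the given pairs in sequence: f < e; e < g; g < k; k < n; n < h.
Chaining these gives f < e < g < k < n < h.
So f < h; f is the smaller of the two.

f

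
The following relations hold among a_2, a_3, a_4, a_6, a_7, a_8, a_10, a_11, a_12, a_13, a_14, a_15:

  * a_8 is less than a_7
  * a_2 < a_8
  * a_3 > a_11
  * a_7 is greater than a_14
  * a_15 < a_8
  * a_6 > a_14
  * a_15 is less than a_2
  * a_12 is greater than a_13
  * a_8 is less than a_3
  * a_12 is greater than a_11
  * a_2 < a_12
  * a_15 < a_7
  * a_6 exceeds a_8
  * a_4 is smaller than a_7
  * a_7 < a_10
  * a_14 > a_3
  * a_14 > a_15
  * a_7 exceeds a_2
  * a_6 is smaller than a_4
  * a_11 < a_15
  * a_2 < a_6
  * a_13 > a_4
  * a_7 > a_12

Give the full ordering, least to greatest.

a_11 < a_15 < a_2 < a_8 < a_3 < a_14 < a_6 < a_4 < a_13 < a_12 < a_7 < a_10

Each adjacent pair is fixed by a given relation: a_11 < a_15; a_15 < a_2; a_2 < a_8; a_8 < a_3; a_3 < a_14; a_14 < a_6; a_6 < a_4; a_4 < a_13; a_13 < a_12; a_12 < a_7; a_7 < a_10. Chaining them end to end gives the full order.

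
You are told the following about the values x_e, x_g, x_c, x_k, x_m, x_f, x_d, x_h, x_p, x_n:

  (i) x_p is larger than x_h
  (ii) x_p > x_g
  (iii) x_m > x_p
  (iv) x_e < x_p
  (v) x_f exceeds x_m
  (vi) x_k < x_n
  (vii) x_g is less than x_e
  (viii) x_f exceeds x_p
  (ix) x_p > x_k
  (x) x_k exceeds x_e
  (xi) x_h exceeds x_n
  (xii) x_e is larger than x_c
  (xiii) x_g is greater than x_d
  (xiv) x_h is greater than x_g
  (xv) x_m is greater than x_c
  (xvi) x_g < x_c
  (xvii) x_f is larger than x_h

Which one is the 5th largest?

x_n

Piecing the relations together gives one ordering: x_d < x_g < x_c < x_e < x_k < x_n < x_h < x_p < x_m < x_f.
The 5th largest is x_n.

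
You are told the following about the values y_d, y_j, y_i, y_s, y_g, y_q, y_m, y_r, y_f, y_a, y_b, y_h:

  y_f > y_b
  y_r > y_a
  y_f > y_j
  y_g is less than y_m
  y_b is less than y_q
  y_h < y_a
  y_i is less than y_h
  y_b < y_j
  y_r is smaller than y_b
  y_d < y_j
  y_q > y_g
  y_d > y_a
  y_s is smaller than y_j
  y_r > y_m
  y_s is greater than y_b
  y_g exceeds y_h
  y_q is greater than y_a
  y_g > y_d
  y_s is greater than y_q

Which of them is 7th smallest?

Chaining the given pairs: y_i < y_h < y_a < y_d < y_g < y_m < y_r < y_b < y_q < y_s < y_j < y_f.
The 7th smallest is y_r.

y_r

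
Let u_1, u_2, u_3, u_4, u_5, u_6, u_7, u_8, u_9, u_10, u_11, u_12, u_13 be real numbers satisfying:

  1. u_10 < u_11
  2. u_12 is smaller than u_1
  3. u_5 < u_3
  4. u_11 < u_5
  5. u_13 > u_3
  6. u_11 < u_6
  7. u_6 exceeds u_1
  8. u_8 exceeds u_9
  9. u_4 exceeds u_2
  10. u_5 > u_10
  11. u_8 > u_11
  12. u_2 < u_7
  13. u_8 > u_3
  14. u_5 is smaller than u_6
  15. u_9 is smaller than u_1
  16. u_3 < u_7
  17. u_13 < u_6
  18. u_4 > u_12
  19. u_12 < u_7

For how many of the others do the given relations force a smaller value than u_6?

The elements the relations force below u_6 are u_10, u_12, u_11, u_5, u_3, u_9, u_1, u_13 — no chain reaches any other.
That is 8.

8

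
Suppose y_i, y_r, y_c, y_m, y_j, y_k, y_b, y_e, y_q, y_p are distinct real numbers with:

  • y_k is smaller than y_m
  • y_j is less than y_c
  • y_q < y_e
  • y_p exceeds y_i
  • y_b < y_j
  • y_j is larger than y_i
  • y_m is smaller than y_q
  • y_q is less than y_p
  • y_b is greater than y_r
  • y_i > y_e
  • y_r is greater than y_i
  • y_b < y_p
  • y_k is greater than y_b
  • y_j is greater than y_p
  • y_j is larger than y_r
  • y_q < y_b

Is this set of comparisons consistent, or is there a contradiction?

Chaining the given relations yields y_k < y_m < y_q < y_e < y_i < y_r < y_b, so y_k < y_b. But one relation states y_b < y_k. These cannot both hold.

inconsistent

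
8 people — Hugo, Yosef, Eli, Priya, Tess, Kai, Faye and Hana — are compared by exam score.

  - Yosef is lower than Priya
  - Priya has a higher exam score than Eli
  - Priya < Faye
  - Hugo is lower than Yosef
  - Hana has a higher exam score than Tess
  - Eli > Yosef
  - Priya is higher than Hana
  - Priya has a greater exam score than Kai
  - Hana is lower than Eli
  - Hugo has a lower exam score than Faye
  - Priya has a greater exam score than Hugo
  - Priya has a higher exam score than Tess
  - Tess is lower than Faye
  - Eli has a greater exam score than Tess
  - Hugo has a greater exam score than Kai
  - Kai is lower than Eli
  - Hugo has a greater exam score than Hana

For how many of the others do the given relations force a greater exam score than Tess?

6

Directly above Tess: Hana, Eli, Priya, Faye.
One step further: Hugo (5 so far).
One step further: Yosef (6 so far).
Nothing else is reachable above Tess; 6 in all.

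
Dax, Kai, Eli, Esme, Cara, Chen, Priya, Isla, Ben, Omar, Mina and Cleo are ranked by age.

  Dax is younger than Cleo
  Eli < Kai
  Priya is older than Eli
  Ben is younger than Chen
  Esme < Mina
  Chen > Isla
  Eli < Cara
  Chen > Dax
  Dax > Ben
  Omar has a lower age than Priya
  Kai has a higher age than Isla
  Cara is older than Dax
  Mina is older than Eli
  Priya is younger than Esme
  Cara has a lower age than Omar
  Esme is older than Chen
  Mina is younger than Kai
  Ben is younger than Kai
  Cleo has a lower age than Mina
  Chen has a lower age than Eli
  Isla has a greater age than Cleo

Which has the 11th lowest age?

Mina

Piecing the relations together gives one ordering: Ben < Dax < Cleo < Isla < Chen < Eli < Cara < Omar < Priya < Esme < Mina < Kai.
The 11th smallest is Mina.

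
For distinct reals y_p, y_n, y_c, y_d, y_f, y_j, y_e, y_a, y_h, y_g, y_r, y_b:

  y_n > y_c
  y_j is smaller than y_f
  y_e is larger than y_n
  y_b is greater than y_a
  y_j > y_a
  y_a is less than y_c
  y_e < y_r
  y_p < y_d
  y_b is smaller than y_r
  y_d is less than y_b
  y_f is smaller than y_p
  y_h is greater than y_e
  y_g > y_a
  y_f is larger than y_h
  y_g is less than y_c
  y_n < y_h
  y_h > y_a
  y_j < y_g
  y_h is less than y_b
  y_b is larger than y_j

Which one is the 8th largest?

Chaining the given pairs: y_a < y_j < y_g < y_c < y_n < y_e < y_h < y_f < y_p < y_d < y_b < y_r.
Counting 8 from the largest end gives y_n.

y_n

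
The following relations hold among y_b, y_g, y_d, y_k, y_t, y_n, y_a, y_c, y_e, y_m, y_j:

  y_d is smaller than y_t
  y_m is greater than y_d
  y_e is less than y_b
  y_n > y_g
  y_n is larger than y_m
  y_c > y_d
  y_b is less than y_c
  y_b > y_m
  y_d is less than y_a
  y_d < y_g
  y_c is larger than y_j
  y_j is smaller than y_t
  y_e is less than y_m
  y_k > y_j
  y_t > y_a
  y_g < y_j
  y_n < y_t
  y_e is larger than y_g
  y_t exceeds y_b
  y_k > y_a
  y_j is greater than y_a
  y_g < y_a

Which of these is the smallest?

y_d

y_g is not least since y_d < y_g; y_a is not least since y_d < y_a; y_e is not least since y_g < y_e; y_m is not least since y_e < y_m; y_b is not least since y_m < y_b; y_n is not least since y_m < y_n; y_j is not least since y_a < y_j; y_t is not least since y_d < y_t; y_k is not least since y_j < y_k; y_c is not least since y_b < y_c.
Only y_d has nothing below it, so y_d is the smallest.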